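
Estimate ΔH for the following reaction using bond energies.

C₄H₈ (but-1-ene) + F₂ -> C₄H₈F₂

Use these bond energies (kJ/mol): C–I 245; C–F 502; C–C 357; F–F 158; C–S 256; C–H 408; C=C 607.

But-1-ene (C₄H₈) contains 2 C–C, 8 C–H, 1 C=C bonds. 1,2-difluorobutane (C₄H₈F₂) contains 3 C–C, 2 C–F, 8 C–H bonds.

ΔH ≈ −596 kJ

Bonds broken (reactants):
  C–C: 2 × 357 = 714
  C–H: 8 × 408 = 3264
  C=C: 1 × 607 = 607
  F–F: 1 × 158 = 158
  Σ(broken) = 4743 kJ
Bonds formed (products):
  C–C: 3 × 357 = 1071
  C–F: 2 × 502 = 1004
  C–H: 8 × 408 = 3264
  Σ(formed) = 5339 kJ
ΔH = Σ(broken) − Σ(formed) = 4743 − 5339 = −596 kJ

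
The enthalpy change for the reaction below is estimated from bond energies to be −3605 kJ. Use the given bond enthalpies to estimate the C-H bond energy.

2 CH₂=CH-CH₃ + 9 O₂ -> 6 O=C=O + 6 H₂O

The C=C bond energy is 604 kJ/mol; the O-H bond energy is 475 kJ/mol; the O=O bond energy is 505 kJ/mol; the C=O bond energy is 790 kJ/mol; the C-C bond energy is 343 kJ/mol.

D(C-H) ≈ 428 kJ/mol

Let D be the C-H bond energy.
Σ(broken) = 2×343 + 12×D + 2×604 + 9×505 = 6439 + 12D
Σ(formed) = 12×790 + 12×475 = 15180
ΔH = Σ(broken) − Σ(formed) = (6439 + 12D) − (15180) = −8741 + 12D
Setting this equal to −3605 kJ gives 12D = 5136, so D = 428 kJ/mol.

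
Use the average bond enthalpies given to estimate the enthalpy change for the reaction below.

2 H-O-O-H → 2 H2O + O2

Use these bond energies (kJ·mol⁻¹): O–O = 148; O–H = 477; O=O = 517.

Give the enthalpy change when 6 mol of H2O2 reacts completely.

ΔH = −663 kJ

Bonds broken (reactants):
  O–H: 4 × 477 = 1908
  O–O: 2 × 148 = 296
  Σ(broken) = 2204 kJ
Bonds formed (products):
  O–H: 4 × 477 = 1908
  O=O: 1 × 517 = 517
  Σ(formed) = 2425 kJ
ΔH = Σ(broken) − Σ(formed) = 2204 − 2425 = −221 kJ
For 3× the reaction as written: 3 × (−221) = −663 kJ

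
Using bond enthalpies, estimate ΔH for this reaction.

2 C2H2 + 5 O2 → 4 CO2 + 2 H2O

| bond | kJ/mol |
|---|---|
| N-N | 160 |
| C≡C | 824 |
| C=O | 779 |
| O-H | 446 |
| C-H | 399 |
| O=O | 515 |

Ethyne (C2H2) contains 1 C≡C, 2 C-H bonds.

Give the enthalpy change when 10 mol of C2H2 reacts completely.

Bonds broken (reactants):
  C≡C: 2 × 824 = 1648
  C-H: 4 × 399 = 1596
  O=O: 5 × 515 = 2575
  Σ(broken) = 5819 kJ
Bonds formed (products):
  C=O: 8 × 779 = 6232
  O-H: 4 × 446 = 1784
  Σ(formed) = 8016 kJ
ΔH = Σ(broken) − Σ(formed) = 5819 − 8016 = −2197 kJ
For 5× the reaction as written: 5 × (−2197) = −10985 kJ

ΔH = −10985 kJ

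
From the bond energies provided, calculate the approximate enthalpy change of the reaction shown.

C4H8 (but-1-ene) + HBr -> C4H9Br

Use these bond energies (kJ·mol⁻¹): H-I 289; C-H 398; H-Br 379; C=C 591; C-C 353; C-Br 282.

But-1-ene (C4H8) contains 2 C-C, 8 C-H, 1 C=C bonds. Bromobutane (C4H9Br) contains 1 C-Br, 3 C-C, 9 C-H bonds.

Bonds broken (reactants):
  C-C: 2 × 353 = 706
  C-H: 8 × 398 = 3184
  C=C: 1 × 591 = 591
  H-Br: 1 × 379 = 379
  Σ(broken) = 4860 kJ
Bonds formed (products):
  C-Br: 1 × 282 = 282
  C-C: 3 × 353 = 1059
  C-H: 9 × 398 = 3582
  Σ(formed) = 4923 kJ
ΔH = Σ(broken) − Σ(formed) = 4860 − 4923 = −63 kJ

ΔH ≈ −63 kJ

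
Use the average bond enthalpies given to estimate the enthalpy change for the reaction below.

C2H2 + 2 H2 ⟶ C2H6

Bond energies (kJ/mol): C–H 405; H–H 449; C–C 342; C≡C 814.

Bonds broken (reactants):
  C≡C: 1 × 814 = 814
  C–H: 2 × 405 = 810
  H–H: 2 × 449 = 898
  Σ(broken) = 2522 kJ
Bonds formed (products):
  C–C: 1 × 342 = 342
  C–H: 6 × 405 = 2430
  Σ(formed) = 2772 kJ
ΔH = Σ(broken) − Σ(formed) = 2522 − 2772 = −250 kJ

ΔH ≈ −250 kJ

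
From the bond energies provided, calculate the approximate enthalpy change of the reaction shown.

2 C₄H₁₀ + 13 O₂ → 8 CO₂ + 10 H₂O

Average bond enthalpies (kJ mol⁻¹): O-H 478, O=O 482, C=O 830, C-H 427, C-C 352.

ΔH ≈ −5922 kJ

Bonds broken (reactants):
  C-C: 6 × 352 = 2112
  C-H: 20 × 427 = 8540
  O=O: 13 × 482 = 6266
  Σ(broken) = 16918 kJ
Bonds formed (products):
  C=O: 16 × 830 = 13280
  O-H: 20 × 478 = 9560
  Σ(formed) = 22840 kJ
ΔH = Σ(broken) − Σ(formed) = 16918 − 22840 = −5922 kJ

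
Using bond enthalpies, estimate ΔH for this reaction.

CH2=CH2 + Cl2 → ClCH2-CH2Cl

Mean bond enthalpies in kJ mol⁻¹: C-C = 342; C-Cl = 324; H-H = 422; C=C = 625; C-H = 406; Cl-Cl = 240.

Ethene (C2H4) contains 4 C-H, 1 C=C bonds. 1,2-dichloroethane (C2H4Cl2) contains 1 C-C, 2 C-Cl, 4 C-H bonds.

ΔH ≈ −125 kJ

Bonds broken (reactants):
  C-H: 4 × 406 = 1624
  C=C: 1 × 625 = 625
  Cl-Cl: 1 × 240 = 240
  Σ(broken) = 2489 kJ
Bonds formed (products):
  C-C: 1 × 342 = 342
  C-Cl: 2 × 324 = 648
  C-H: 4 × 406 = 1624
  Σ(formed) = 2614 kJ
ΔH = Σ(broken) − Σ(formed) = 2489 − 2614 = −125 kJ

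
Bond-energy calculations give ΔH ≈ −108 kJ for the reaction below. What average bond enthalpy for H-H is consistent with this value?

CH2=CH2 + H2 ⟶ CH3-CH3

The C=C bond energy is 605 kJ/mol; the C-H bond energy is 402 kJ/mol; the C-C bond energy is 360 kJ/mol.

Let D be the H-H bond energy.
Σ(broken) = 4×402 + 1×605 + 1×D = 2213 + D
Σ(formed) = 1×360 + 6×402 = 2772
ΔH = Σ(broken) − Σ(formed) = (2213 + D) − (2772) = −559 + D
Setting this equal to −108 kJ gives D = 451 kJ/mol.

D(H-H) ≈ 451 kJ/mol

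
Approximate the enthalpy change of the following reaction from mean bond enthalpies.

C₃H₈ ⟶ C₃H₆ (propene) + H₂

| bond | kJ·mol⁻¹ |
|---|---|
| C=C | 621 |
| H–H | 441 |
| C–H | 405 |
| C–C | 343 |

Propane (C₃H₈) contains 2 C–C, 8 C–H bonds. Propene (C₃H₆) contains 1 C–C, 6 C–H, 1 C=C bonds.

Bonds broken (reactants):
  C–C: 2 × 343 = 686
  C–H: 8 × 405 = 3240
  Σ(broken) = 3926 kJ
Bonds formed (products):
  C–C: 1 × 343 = 343
  C–H: 6 × 405 = 2430
  C=C: 1 × 621 = 621
  H–H: 1 × 441 = 441
  Σ(formed) = 3835 kJ
ΔH = Σ(broken) − Σ(formed) = 3926 − 3835 = +91 kJ

ΔH ≈ +91 kJ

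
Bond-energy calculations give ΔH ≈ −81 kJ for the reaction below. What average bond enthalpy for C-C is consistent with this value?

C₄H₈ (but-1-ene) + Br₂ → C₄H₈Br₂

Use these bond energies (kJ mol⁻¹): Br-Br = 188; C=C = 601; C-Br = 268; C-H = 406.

Let D be the C-C bond energy.
Σ(broken) = 1×188 + 2×D + 8×406 + 1×601 = 4037 + 2D
Σ(formed) = 2×268 + 3×D + 8×406 = 3784 + 3D
ΔH = Σ(broken) − Σ(formed) = (4037 + 2D) − (3784 + 3D) = +253 − D
Setting this equal to −81 kJ gives D = 334 kJ/mol.

D(C-C) ≈ 334 kJ/mol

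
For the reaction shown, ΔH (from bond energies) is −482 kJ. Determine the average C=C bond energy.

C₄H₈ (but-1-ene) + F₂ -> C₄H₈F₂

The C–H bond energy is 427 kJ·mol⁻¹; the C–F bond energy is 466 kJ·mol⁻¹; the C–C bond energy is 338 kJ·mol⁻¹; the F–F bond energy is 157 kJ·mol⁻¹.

D(C=C) ≈ 631 kJ/mol

Let D be the C=C bond energy.
Σ(broken) = 2×338 + 8×427 + 1×D + 1×157 = 4249 + D
Σ(formed) = 3×338 + 2×466 + 8×427 = 5362
ΔH = Σ(broken) − Σ(formed) = (4249 + D) − (5362) = −1113 + D
Setting this equal to −482 kJ gives D = 631 kJ/mol.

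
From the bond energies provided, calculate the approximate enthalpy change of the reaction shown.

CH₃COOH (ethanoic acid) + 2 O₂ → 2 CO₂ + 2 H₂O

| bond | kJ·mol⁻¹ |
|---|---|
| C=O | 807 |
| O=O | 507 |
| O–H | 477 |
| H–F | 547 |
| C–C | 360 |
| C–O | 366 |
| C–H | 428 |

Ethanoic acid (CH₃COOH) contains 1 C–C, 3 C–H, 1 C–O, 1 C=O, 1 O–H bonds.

ΔH ≈ −828 kJ

Bonds broken (reactants):
  C–C: 1 × 360 = 360
  C–H: 3 × 428 = 1284
  C–O: 1 × 366 = 366
  C=O: 1 × 807 = 807
  O–H: 1 × 477 = 477
  O=O: 2 × 507 = 1014
  Σ(broken) = 4308 kJ
Bonds formed (products):
  C=O: 4 × 807 = 3228
  O–H: 4 × 477 = 1908
  Σ(formed) = 5136 kJ
ΔH = Σ(broken) − Σ(formed) = 4308 − 5136 = −828 kJ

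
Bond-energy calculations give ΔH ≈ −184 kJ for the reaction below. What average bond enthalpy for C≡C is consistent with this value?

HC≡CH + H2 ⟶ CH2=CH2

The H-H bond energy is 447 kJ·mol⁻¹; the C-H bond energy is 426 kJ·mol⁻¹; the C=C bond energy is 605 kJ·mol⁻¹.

Let D be the C≡C bond energy.
Σ(broken) = 1×D + 2×426 + 1×447 = 1299 + D
Σ(formed) = 4×426 + 1×605 = 2309
ΔH = Σ(broken) − Σ(formed) = (1299 + D) − (2309) = −1010 + D
Setting this equal to −184 kJ gives D = 826 kJ/mol.

D(C≡C) ≈ 826 kJ/mol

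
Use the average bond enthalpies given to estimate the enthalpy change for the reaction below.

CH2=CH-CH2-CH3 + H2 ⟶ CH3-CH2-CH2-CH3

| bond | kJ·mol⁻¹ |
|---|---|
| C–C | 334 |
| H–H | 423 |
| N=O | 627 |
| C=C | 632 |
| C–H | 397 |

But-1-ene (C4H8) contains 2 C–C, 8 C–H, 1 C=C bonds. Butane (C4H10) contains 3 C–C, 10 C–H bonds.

Bonds broken (reactants):
  C–C: 2 × 334 = 668
  C–H: 8 × 397 = 3176
  C=C: 1 × 632 = 632
  H–H: 1 × 423 = 423
  Σ(broken) = 4899 kJ
Bonds formed (products):
  C–C: 3 × 334 = 1002
  C–H: 10 × 397 = 3970
  Σ(formed) = 4972 kJ
ΔH = Σ(broken) − Σ(formed) = 4899 − 4972 = −73 kJ

ΔH ≈ −73 kJ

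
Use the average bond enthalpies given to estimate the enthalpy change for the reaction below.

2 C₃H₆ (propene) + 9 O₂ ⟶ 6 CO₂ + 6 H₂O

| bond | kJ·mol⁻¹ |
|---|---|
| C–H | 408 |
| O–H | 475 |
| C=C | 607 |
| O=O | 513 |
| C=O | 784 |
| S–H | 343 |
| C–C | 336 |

ΔH ≈ −3709 kJ

Bonds broken (reactants):
  C–C: 2 × 336 = 672
  C–H: 12 × 408 = 4896
  C=C: 2 × 607 = 1214
  O=O: 9 × 513 = 4617
  Σ(broken) = 11399 kJ
Bonds formed (products):
  C=O: 12 × 784 = 9408
  O–H: 12 × 475 = 5700
  Σ(formed) = 15108 kJ
ΔH = Σ(broken) − Σ(formed) = 11399 − 15108 = −3709 kJ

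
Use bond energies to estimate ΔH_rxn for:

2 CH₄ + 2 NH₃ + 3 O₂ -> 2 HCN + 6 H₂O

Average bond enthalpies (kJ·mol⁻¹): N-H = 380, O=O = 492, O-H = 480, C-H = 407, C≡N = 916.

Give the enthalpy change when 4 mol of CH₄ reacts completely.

ΔH = −2788 kJ

Bonds broken (reactants):
  C-H: 8 × 407 = 3256
  N-H: 6 × 380 = 2280
  O=O: 3 × 492 = 1476
  Σ(broken) = 7012 kJ
Bonds formed (products):
  C≡N: 2 × 916 = 1832
  C-H: 2 × 407 = 814
  O-H: 12 × 480 = 5760
  Σ(formed) = 8406 kJ
ΔH = Σ(broken) − Σ(formed) = 7012 − 8406 = −1394 kJ
For 2× the reaction as written: 2 × (−1394) = −2788 kJ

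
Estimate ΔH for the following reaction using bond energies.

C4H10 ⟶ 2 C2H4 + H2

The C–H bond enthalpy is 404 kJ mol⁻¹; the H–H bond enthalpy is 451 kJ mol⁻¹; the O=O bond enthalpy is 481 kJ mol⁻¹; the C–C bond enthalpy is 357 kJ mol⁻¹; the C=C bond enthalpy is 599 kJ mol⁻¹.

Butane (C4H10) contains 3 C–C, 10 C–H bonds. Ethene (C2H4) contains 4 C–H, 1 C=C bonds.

ΔH ≈ +230 kJ

Bonds broken (reactants):
  C–C: 3 × 357 = 1071
  C–H: 10 × 404 = 4040
  Σ(broken) = 5111 kJ
Bonds formed (products):
  C–H: 8 × 404 = 3232
  C=C: 2 × 599 = 1198
  H–H: 1 × 451 = 451
  Σ(formed) = 4881 kJ
ΔH = Σ(broken) − Σ(formed) = 5111 − 4881 = +230 kJ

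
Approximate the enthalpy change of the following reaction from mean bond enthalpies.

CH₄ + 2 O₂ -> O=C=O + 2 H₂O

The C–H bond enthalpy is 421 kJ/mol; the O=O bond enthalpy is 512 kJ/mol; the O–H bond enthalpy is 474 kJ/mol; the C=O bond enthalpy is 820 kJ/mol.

ΔH ≈ −828 kJ

Bonds broken (reactants):
  C–H: 4 × 421 = 1684
  O=O: 2 × 512 = 1024
  Σ(broken) = 2708 kJ
Bonds formed (products):
  C=O: 2 × 820 = 1640
  O–H: 4 × 474 = 1896
  Σ(formed) = 3536 kJ
ΔH = Σ(broken) − Σ(formed) = 2708 − 3536 = −828 kJ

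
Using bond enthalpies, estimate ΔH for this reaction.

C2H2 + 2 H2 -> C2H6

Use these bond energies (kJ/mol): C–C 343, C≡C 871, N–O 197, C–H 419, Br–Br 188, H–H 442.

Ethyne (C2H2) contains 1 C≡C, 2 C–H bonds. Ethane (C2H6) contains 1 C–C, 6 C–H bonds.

Bonds broken (reactants):
  C≡C: 1 × 871 = 871
  C–H: 2 × 419 = 838
  H–H: 2 × 442 = 884
  Σ(broken) = 2593 kJ
Bonds formed (products):
  C–C: 1 × 343 = 343
  C–H: 6 × 419 = 2514
  Σ(formed) = 2857 kJ
ΔH = Σ(broken) − Σ(formed) = 2593 − 2857 = −264 kJ

ΔH ≈ −264 kJ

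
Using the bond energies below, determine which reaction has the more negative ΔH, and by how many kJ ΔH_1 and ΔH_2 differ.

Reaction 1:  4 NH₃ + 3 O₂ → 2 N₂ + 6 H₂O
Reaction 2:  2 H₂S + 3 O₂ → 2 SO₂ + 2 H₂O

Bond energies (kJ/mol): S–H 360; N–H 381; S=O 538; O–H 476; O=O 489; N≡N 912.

Reaction 1, by 348 kJ

Reaction 1:
  Bonds broken (reactants):
    N–H: 12 × 381 = 4572
    O=O: 3 × 489 = 1467
    Σ(broken) = 6039 kJ
  Bonds formed (products):
    N≡N: 2 × 912 = 1824
    O–H: 12 × 476 = 5712
    Σ(formed) = 7536 kJ
  ΔH_1 = 6039 − 7536 = −1497 kJ
Reaction 2:
  Bonds broken (reactants):
    O=O: 3 × 489 = 1467
    S–H: 4 × 360 = 1440
    Σ(broken) = 2907 kJ
  Bonds formed (products):
    O–H: 4 × 476 = 1904
    S=O: 4 × 538 = 2152
    Σ(formed) = 4056 kJ
  ΔH_2 = 2907 − 4056 = −1149 kJ
ΔH_1 − ΔH_2 = −348 kJ, so reaction 1 has the more negative ΔH; |ΔH_1 − ΔH_2| = 348 kJ.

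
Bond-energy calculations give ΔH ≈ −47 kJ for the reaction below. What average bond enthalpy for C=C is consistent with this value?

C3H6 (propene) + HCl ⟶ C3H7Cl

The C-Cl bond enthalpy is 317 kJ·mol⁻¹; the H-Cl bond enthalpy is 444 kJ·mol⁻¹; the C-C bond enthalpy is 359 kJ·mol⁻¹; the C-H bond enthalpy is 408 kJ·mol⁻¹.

Let D be the C=C bond energy.
Σ(broken) = 1×359 + 6×408 + 1×D + 1×444 = 3251 + D
Σ(formed) = 2×359 + 1×317 + 7×408 = 3891
ΔH = Σ(broken) − Σ(formed) = (3251 + D) − (3891) = −640 + D
Setting this equal to −47 kJ gives D = 593 kJ/mol.

D(C=C) ≈ 593 kJ/mol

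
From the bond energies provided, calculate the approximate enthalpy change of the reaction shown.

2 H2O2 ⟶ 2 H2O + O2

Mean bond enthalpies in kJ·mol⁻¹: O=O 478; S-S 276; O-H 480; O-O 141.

Bonds broken (reactants):
  O-H: 4 × 480 = 1920
  O-O: 2 × 141 = 282
  Σ(broken) = 2202 kJ
Bonds formed (products):
  O-H: 4 × 480 = 1920
  O=O: 1 × 478 = 478
  Σ(formed) = 2398 kJ
ΔH = Σ(broken) − Σ(formed) = 2202 − 2398 = −196 kJ

ΔH ≈ −196 kJ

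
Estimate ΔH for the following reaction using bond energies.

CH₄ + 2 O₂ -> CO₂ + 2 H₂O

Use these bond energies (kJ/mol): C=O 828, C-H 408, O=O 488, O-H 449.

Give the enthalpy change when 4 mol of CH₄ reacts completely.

ΔH = −3376 kJ

Bonds broken (reactants):
  C-H: 4 × 408 = 1632
  O=O: 2 × 488 = 976
  Σ(broken) = 2608 kJ
Bonds formed (products):
  C=O: 2 × 828 = 1656
  O-H: 4 × 449 = 1796
  Σ(formed) = 3452 kJ
ΔH = Σ(broken) − Σ(formed) = 2608 − 3452 = −844 kJ
For 4× the reaction as written: 4 × (−844) = −3376 kJ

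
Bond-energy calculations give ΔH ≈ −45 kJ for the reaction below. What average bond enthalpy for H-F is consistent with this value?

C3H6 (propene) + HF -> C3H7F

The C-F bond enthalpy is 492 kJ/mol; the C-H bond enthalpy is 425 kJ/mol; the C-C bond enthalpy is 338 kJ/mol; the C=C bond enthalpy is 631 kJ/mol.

Let D be the H-F bond energy.
Σ(broken) = 1×338 + 6×425 + 1×631 + 1×D = 3519 + D
Σ(formed) = 2×338 + 1×492 + 7×425 = 4143
ΔH = Σ(broken) − Σ(formed) = (3519 + D) − (4143) = −624 + D
Setting this equal to −45 kJ gives D = 579 kJ/mol.

D(H-F) ≈ 579 kJ/mol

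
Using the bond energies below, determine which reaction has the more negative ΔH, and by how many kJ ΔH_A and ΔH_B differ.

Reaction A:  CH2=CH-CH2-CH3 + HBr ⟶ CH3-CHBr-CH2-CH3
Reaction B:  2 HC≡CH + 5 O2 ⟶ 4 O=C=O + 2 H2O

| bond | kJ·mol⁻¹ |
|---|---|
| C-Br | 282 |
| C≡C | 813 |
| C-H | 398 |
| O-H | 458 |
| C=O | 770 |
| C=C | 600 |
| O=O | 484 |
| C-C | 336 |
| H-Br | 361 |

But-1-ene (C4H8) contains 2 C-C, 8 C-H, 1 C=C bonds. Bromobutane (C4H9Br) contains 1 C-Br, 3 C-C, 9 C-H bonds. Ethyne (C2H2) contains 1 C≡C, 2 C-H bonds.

Reaction B, by 2299 kJ

Reaction A:
  Bonds broken (reactants):
    C-C: 2 × 336 = 672
    C-H: 8 × 398 = 3184
    C=C: 1 × 600 = 600
    H-Br: 1 × 361 = 361
    Σ(broken) = 4817 kJ
  Bonds formed (products):
    C-Br: 1 × 282 = 282
    C-C: 3 × 336 = 1008
    C-H: 9 × 398 = 3582
    Σ(formed) = 4872 kJ
  ΔH_A = 4817 − 4872 = −55 kJ
Reaction B:
  Bonds broken (reactants):
    C≡C: 2 × 813 = 1626
    C-H: 4 × 398 = 1592
    O=O: 5 × 484 = 2420
    Σ(broken) = 5638 kJ
  Bonds formed (products):
    C=O: 8 × 770 = 6160
    O-H: 4 × 458 = 1832
    Σ(formed) = 7992 kJ
  ΔH_B = 5638 − 7992 = −2354 kJ
ΔH_A − ΔH_B = +2299 kJ, so reaction B has the more negative ΔH; |ΔH_A − ΔH_B| = 2299 kJ.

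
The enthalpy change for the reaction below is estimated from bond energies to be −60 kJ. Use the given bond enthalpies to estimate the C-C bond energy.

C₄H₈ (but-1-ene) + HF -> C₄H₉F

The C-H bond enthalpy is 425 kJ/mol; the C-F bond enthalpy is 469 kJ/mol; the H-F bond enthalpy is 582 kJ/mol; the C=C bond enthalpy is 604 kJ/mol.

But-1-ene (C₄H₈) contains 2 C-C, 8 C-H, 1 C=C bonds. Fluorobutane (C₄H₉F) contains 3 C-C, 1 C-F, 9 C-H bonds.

D(C-C) ≈ 352 kJ/mol

Let D be the C-C bond energy.
Σ(broken) = 2×D + 8×425 + 1×604 + 1×582 = 4586 + 2D
Σ(formed) = 3×D + 1×469 + 9×425 = 4294 + 3D
ΔH = Σ(broken) − Σ(formed) = (4586 + 2D) − (4294 + 3D) = +292 − D
Setting this equal to −60 kJ gives D = 352 kJ/mol.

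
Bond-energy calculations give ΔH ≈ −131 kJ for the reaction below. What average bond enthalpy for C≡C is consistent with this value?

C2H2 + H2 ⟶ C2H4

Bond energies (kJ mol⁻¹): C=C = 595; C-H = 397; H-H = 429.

D(C≡C) ≈ 829 kJ/mol

Let D be the C≡C bond energy.
Σ(broken) = 1×D + 2×397 + 1×429 = 1223 + D
Σ(formed) = 4×397 + 1×595 = 2183
ΔH = Σ(broken) − Σ(formed) = (1223 + D) − (2183) = −960 + D
Setting this equal to −131 kJ gives D = 829 kJ/mol.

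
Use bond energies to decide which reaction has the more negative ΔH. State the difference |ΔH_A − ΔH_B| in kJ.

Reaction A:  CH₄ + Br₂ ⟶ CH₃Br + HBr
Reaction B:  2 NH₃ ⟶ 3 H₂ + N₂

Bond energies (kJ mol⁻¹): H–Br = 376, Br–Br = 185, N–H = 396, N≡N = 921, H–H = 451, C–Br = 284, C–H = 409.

Reaction A:
  Bonds broken (reactants):
    Br–Br: 1 × 185 = 185
    C–H: 4 × 409 = 1636
    Σ(broken) = 1821 kJ
  Bonds formed (products):
    C–Br: 1 × 284 = 284
    C–H: 3 × 409 = 1227
    H–Br: 1 × 376 = 376
    Σ(formed) = 1887 kJ
  ΔH_A = 1821 − 1887 = −66 kJ
Reaction B:
  Bonds broken (reactants):
    N–H: 6 × 396 = 2376
    Σ(broken) = 2376 kJ
  Bonds formed (products):
    H–H: 3 × 451 = 1353
    N≡N: 1 × 921 = 921
    Σ(formed) = 2274 kJ
  ΔH_B = 2376 − 2274 = +102 kJ
ΔH_A − ΔH_B = −168 kJ, so reaction A has the more negative ΔH; |ΔH_A − ΔH_B| = 168 kJ.

Reaction A, by 168 kJ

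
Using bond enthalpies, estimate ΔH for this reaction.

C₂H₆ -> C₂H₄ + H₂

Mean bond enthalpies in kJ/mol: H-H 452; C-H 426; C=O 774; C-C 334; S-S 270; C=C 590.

Bonds broken (reactants):
  C-C: 1 × 334 = 334
  C-H: 6 × 426 = 2556
  Σ(broken) = 2890 kJ
Bonds formed (products):
  C-H: 4 × 426 = 1704
  C=C: 1 × 590 = 590
  H-H: 1 × 452 = 452
  Σ(formed) = 2746 kJ
ΔH = Σ(broken) − Σ(formed) = 2890 − 2746 = +144 kJ

ΔH ≈ +144 kJ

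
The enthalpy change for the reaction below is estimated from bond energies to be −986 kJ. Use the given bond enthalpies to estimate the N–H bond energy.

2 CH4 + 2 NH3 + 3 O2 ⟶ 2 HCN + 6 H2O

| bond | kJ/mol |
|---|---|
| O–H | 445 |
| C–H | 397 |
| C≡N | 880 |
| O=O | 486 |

Let D be the N–H bond energy.
Σ(broken) = 8×397 + 6×D + 3×486 = 4634 + 6D
Σ(formed) = 2×880 + 2×397 + 12×445 = 7894
ΔH = Σ(broken) − Σ(formed) = (4634 + 6D) − (7894) = −3260 + 6D
Setting this equal to −986 kJ gives 6D = 2274, so D = 379 kJ/mol.

D(N–H) ≈ 379 kJ/mol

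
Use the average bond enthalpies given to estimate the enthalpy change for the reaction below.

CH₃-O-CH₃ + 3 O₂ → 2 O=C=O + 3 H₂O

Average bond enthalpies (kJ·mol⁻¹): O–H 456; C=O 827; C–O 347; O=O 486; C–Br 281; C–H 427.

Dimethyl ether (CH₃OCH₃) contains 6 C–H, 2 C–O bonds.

Bonds broken (reactants):
  C–H: 6 × 427 = 2562
  C–O: 2 × 347 = 694
  O=O: 3 × 486 = 1458
  Σ(broken) = 4714 kJ
Bonds formed (products):
  C=O: 4 × 827 = 3308
  O–H: 6 × 456 = 2736
  Σ(formed) = 6044 kJ
ΔH = Σ(broken) − Σ(formed) = 4714 − 6044 = −1330 kJ

ΔH ≈ −1330 kJ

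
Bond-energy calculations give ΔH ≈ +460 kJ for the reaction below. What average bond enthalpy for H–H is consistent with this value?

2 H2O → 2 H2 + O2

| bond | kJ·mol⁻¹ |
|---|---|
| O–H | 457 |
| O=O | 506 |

Let D be the H–H bond energy.
Σ(broken) = 4×457 = 1828
Σ(formed) = 2×D + 1×506 = 506 + 2D
ΔH = Σ(broken) − Σ(formed) = (1828) − (506 + 2D) = +1322 − 2D
Setting this equal to +460 kJ gives 2D = 862, so D = 431 kJ/mol.

D(H–H) ≈ 431 kJ/mol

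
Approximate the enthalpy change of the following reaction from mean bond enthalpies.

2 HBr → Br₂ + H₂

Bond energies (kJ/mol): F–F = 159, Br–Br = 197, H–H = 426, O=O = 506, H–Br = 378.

ΔH ≈ +133 kJ

Bonds broken (reactants):
  H–Br: 2 × 378 = 756
  Σ(broken) = 756 kJ
Bonds formed (products):
  Br–Br: 1 × 197 = 197
  H–H: 1 × 426 = 426
  Σ(formed) = 623 kJ
ΔH = Σ(broken) − Σ(formed) = 756 − 623 = +133 kJ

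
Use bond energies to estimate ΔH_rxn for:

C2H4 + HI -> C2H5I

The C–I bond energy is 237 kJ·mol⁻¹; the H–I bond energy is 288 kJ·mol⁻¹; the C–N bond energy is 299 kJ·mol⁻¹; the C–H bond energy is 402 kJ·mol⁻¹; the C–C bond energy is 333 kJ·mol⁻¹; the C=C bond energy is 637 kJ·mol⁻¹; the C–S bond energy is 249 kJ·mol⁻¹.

ΔH ≈ −47 kJ

Bonds broken (reactants):
  C–H: 4 × 402 = 1608
  C=C: 1 × 637 = 637
  H–I: 1 × 288 = 288
  Σ(broken) = 2533 kJ
Bonds formed (products):
  C–C: 1 × 333 = 333
  C–H: 5 × 402 = 2010
  C–I: 1 × 237 = 237
  Σ(formed) = 2580 kJ
ΔH = Σ(broken) − Σ(formed) = 2533 − 2580 = −47 kJ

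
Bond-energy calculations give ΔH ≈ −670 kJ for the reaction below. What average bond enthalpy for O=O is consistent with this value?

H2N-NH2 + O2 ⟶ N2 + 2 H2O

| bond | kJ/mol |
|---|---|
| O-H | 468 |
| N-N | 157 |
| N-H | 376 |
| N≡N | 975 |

Let D be the O=O bond energy.
Σ(broken) = 4×376 + 1×157 + 1×D = 1661 + D
Σ(formed) = 1×975 + 4×468 = 2847
ΔH = Σ(broken) − Σ(formed) = (1661 + D) − (2847) = −1186 + D
Setting this equal to −670 kJ gives D = 516 kJ/mol.

D(O=O) ≈ 516 kJ/mol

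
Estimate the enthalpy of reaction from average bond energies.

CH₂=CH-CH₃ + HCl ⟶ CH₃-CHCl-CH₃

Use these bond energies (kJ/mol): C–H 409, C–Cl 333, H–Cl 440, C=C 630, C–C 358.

ΔH ≈ −30 kJ

Bonds broken (reactants):
  C–C: 1 × 358 = 358
  C–H: 6 × 409 = 2454
  C=C: 1 × 630 = 630
  H–Cl: 1 × 440 = 440
  Σ(broken) = 3882 kJ
Bonds formed (products):
  C–C: 2 × 358 = 716
  C–Cl: 1 × 333 = 333
  C–H: 7 × 409 = 2863
  Σ(formed) = 3912 kJ
ΔH = Σ(broken) − Σ(formed) = 3882 − 3912 = −30 kJ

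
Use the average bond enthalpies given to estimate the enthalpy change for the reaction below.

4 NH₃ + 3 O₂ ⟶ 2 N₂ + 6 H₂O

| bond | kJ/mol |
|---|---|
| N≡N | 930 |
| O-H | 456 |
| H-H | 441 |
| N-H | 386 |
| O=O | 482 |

ΔH ≈ −1254 kJ

Bonds broken (reactants):
  N-H: 12 × 386 = 4632
  O=O: 3 × 482 = 1446
  Σ(broken) = 6078 kJ
Bonds formed (products):
  N≡N: 2 × 930 = 1860
  O-H: 12 × 456 = 5472
  Σ(formed) = 7332 kJ
ΔH = Σ(broken) − Σ(formed) = 6078 − 7332 = −1254 kJ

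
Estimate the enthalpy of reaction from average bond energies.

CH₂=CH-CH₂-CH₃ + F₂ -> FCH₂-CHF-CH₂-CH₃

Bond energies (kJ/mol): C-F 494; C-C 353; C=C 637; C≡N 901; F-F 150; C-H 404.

Bonds broken (reactants):
  C-C: 2 × 353 = 706
  C-H: 8 × 404 = 3232
  C=C: 1 × 637 = 637
  F-F: 1 × 150 = 150
  Σ(broken) = 4725 kJ
Bonds formed (products):
  C-C: 3 × 353 = 1059
  C-F: 2 × 494 = 988
  C-H: 8 × 404 = 3232
  Σ(formed) = 5279 kJ
ΔH = Σ(broken) − Σ(formed) = 4725 − 5279 = −554 kJ

ΔH ≈ −554 kJ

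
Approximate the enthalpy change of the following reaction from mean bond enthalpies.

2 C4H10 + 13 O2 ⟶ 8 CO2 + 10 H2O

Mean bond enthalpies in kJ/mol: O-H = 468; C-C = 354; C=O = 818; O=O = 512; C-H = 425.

Bonds broken (reactants):
  C-C: 6 × 354 = 2124
  C-H: 20 × 425 = 8500
  O=O: 13 × 512 = 6656
  Σ(broken) = 17280 kJ
Bonds formed (products):
  C=O: 16 × 818 = 13088
  O-H: 20 × 468 = 9360
  Σ(formed) = 22448 kJ
ΔH = Σ(broken) − Σ(formed) = 17280 − 22448 = −5168 kJ

ΔH ≈ −5168 kJ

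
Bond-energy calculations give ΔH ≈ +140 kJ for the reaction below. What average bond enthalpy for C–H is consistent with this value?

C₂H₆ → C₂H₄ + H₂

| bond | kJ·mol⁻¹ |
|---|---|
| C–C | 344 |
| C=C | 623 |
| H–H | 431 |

D(C–H) ≈ 425 kJ/mol

Let D be the C–H bond energy.
Σ(broken) = 1×344 + 6×D = 344 + 6D
Σ(formed) = 4×D + 1×623 + 1×431 = 1054 + 4D
ΔH = Σ(broken) − Σ(formed) = (344 + 6D) − (1054 + 4D) = −710 + 2D
Setting this equal to +140 kJ gives 2D = 850, so D = 425 kJ/mol.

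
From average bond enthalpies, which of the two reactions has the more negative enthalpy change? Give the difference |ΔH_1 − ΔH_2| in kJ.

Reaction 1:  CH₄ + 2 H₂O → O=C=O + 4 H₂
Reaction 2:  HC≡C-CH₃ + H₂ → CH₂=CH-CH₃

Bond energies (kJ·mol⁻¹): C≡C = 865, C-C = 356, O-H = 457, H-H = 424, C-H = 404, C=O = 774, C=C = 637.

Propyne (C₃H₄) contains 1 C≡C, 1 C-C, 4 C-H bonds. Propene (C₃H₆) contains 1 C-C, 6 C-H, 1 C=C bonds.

Reaction 1:
  Bonds broken (reactants):
    C-H: 4 × 404 = 1616
    O-H: 4 × 457 = 1828
    Σ(broken) = 3444 kJ
  Bonds formed (products):
    C=O: 2 × 774 = 1548
    H-H: 4 × 424 = 1696
    Σ(formed) = 3244 kJ
  ΔH_1 = 3444 − 3244 = +200 kJ
Reaction 2:
  Bonds broken (reactants):
    C≡C: 1 × 865 = 865
    C-C: 1 × 356 = 356
    C-H: 4 × 404 = 1616
    H-H: 1 × 424 = 424
    Σ(broken) = 3261 kJ
  Bonds formed (products):
    C-C: 1 × 356 = 356
    C-H: 6 × 404 = 2424
    C=C: 1 × 637 = 637
    Σ(formed) = 3417 kJ
  ΔH_2 = 3261 − 3417 = −156 kJ
ΔH_1 − ΔH_2 = +356 kJ, so reaction 2 has the more negative ΔH; |ΔH_1 − ΔH_2| = 356 kJ.

Reaction 2, by 356 kJ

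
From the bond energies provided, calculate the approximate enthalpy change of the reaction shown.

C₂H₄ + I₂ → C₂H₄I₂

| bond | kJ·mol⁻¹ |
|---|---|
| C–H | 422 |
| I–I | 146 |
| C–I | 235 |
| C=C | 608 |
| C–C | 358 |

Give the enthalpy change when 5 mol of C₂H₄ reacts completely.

Bonds broken (reactants):
  C–H: 4 × 422 = 1688
  C=C: 1 × 608 = 608
  I–I: 1 × 146 = 146
  Σ(broken) = 2442 kJ
Bonds formed (products):
  C–C: 1 × 358 = 358
  C–H: 4 × 422 = 1688
  C–I: 2 × 235 = 470
  Σ(formed) = 2516 kJ
ΔH = Σ(broken) − Σ(formed) = 2442 − 2516 = −74 kJ
For 5× the reaction as written: 5 × (−74) = −370 kJ

ΔH = −370 kJ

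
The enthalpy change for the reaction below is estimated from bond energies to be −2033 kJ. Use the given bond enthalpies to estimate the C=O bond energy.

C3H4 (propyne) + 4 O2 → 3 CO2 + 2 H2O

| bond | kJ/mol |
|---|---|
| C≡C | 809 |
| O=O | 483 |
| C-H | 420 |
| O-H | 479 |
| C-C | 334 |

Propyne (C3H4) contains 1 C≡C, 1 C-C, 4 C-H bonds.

Let D be the C=O bond energy.
Σ(broken) = 1×809 + 1×334 + 4×420 + 4×483 = 4755
Σ(formed) = 6×D + 4×479 = 1916 + 6D
ΔH = Σ(broken) − Σ(formed) = (4755) − (1916 + 6D) = +2839 − 6D
Setting this equal to −2033 kJ gives 6D = 4872, so D = 812 kJ/mol.

D(C=O) ≈ 812 kJ/mol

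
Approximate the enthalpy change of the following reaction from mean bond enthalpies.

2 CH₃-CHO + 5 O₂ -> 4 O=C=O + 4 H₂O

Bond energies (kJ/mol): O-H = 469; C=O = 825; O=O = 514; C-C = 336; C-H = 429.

Bonds broken (reactants):
  C-C: 2 × 336 = 672
  C-H: 8 × 429 = 3432
  C=O: 2 × 825 = 1650
  O=O: 5 × 514 = 2570
  Σ(broken) = 8324 kJ
Bonds formed (products):
  C=O: 8 × 825 = 6600
  O-H: 8 × 469 = 3752
  Σ(formed) = 10352 kJ
ΔH = Σ(broken) − Σ(formed) = 8324 − 10352 = −2028 kJ

ΔH ≈ −2028 kJ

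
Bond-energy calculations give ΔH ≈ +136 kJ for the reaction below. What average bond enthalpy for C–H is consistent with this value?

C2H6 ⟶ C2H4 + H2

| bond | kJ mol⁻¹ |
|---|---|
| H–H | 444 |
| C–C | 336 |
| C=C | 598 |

Let D be the C–H bond energy.
Σ(broken) = 1×336 + 6×D = 336 + 6D
Σ(formed) = 4×D + 1×598 + 1×444 = 1042 + 4D
ΔH = Σ(broken) − Σ(formed) = (336 + 6D) − (1042 + 4D) = −706 + 2D
Setting this equal to +136 kJ gives 2D = 842, so D = 421 kJ/mol.

D(C–H) ≈ 421 kJ/mol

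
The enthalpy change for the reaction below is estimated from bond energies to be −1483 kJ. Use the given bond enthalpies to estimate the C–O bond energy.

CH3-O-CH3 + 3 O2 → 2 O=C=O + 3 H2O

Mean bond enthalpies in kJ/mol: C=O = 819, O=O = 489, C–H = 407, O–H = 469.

D(C–O) ≈ 349 kJ/mol

Let D be the C–O bond energy.
Σ(broken) = 6×407 + 2×D + 3×489 = 3909 + 2D
Σ(formed) = 4×819 + 6×469 = 6090
ΔH = Σ(broken) − Σ(formed) = (3909 + 2D) − (6090) = −2181 + 2D
Setting this equal to −1483 kJ gives 2D = 698, so D = 349 kJ/mol.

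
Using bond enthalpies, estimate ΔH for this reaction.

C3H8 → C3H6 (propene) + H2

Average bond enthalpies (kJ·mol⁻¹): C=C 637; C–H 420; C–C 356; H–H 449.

Bonds broken (reactants):
  C–C: 2 × 356 = 712
  C–H: 8 × 420 = 3360
  Σ(broken) = 4072 kJ
Bonds formed (products):
  C–C: 1 × 356 = 356
  C–H: 6 × 420 = 2520
  C=C: 1 × 637 = 637
  H–H: 1 × 449 = 449
  Σ(formed) = 3962 kJ
ΔH = Σ(broken) − Σ(formed) = 4072 − 3962 = +110 kJ

ΔH ≈ +110 kJ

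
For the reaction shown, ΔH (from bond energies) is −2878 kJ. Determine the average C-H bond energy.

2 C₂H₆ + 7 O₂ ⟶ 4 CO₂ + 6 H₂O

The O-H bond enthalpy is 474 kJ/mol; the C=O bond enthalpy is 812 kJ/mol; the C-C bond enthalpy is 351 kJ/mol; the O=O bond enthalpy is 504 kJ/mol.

D(C-H) ≈ 423 kJ/mol

Let D be the C-H bond energy.
Σ(broken) = 2×351 + 12×D + 7×504 = 4230 + 12D
Σ(formed) = 8×812 + 12×474 = 12184
ΔH = Σ(broken) − Σ(formed) = (4230 + 12D) − (12184) = −7954 + 12D
Setting this equal to −2878 kJ gives 12D = 5076, so D = 423 kJ/mol.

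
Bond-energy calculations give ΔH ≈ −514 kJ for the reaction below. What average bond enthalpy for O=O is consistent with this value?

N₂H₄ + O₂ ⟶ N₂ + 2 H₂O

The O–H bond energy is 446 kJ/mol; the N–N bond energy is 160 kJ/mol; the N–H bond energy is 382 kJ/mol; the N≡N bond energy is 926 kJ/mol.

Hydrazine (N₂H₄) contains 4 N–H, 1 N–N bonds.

D(O=O) ≈ 508 kJ/mol

Let D be the O=O bond energy.
Σ(broken) = 4×382 + 1×160 + 1×D = 1688 + D
Σ(formed) = 1×926 + 4×446 = 2710
ΔH = Σ(broken) − Σ(formed) = (1688 + D) − (2710) = −1022 + D
Setting this equal to −514 kJ gives D = 508 kJ/mol.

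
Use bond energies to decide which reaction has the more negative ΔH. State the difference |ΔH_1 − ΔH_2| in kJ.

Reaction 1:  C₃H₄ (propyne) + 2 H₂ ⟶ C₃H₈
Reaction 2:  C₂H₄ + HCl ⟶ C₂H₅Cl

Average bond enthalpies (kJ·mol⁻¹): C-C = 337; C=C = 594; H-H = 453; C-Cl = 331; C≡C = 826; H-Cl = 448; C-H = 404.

Reaction 1:
  Bonds broken (reactants):
    C≡C: 1 × 826 = 826
    C-C: 1 × 337 = 337
    C-H: 4 × 404 = 1616
    H-H: 2 × 453 = 906
    Σ(broken) = 3685 kJ
  Bonds formed (products):
    C-C: 2 × 337 = 674
    C-H: 8 × 404 = 3232
    Σ(formed) = 3906 kJ
  ΔH_1 = 3685 − 3906 = −221 kJ
Reaction 2:
  Bonds broken (reactants):
    C-H: 4 × 404 = 1616
    C=C: 1 × 594 = 594
    H-Cl: 1 × 448 = 448
    Σ(broken) = 2658 kJ
  Bonds formed (products):
    C-C: 1 × 337 = 337
    C-Cl: 1 × 331 = 331
    C-H: 5 × 404 = 2020
    Σ(formed) = 2688 kJ
  ΔH_2 = 2658 − 2688 = −30 kJ
ΔH_1 − ΔH_2 = −191 kJ, so reaction 1 has the more negative ΔH; |ΔH_1 − ΔH_2| = 191 kJ.

Reaction 1, by 191 kJ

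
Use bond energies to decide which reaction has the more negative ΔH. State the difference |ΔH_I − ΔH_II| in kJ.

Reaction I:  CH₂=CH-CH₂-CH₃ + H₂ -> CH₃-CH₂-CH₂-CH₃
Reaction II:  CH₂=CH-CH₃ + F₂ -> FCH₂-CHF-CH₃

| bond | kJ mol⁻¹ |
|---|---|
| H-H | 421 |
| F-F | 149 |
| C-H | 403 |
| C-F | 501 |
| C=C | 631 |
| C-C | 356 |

Reaction II, by 468 kJ

Reaction I:
  Bonds broken (reactants):
    C-C: 2 × 356 = 712
    C-H: 8 × 403 = 3224
    C=C: 1 × 631 = 631
    H-H: 1 × 421 = 421
    Σ(broken) = 4988 kJ
  Bonds formed (products):
    C-C: 3 × 356 = 1068
    C-H: 10 × 403 = 4030
    Σ(formed) = 5098 kJ
  ΔH_I = 4988 − 5098 = −110 kJ
Reaction II:
  Bonds broken (reactants):
    C-C: 1 × 356 = 356
    C-H: 6 × 403 = 2418
    C=C: 1 × 631 = 631
    F-F: 1 × 149 = 149
    Σ(broken) = 3554 kJ
  Bonds formed (products):
    C-C: 2 × 356 = 712
    C-F: 2 × 501 = 1002
    C-H: 6 × 403 = 2418
    Σ(formed) = 4132 kJ
  ΔH_II = 3554 − 4132 = −578 kJ
ΔH_I − ΔH_II = +468 kJ, so reaction II has the more negative ΔH; |ΔH_I − ΔH_II| = 468 kJ.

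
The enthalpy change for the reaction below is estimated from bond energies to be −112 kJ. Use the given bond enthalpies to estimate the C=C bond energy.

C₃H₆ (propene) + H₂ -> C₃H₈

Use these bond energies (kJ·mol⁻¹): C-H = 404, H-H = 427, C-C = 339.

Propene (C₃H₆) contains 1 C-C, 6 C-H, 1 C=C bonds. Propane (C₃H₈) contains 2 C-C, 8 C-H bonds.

D(C=C) ≈ 608 kJ/mol

Let D be the C=C bond energy.
Σ(broken) = 1×339 + 6×404 + 1×D + 1×427 = 3190 + D
Σ(formed) = 2×339 + 8×404 = 3910
ΔH = Σ(broken) − Σ(formed) = (3190 + D) − (3910) = −720 + D
Setting this equal to −112 kJ gives D = 608 kJ/mol.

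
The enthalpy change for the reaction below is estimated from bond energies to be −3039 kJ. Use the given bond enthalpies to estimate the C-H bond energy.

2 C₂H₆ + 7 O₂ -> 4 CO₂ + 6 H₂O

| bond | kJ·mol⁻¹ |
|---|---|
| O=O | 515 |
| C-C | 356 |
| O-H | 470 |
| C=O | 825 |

D(C-H) ≈ 407 kJ/mol

Let D be the C-H bond energy.
Σ(broken) = 2×356 + 12×D + 7×515 = 4317 + 12D
Σ(formed) = 8×825 + 12×470 = 12240
ΔH = Σ(broken) − Σ(formed) = (4317 + 12D) − (12240) = −7923 + 12D
Setting this equal to −3039 kJ gives 12D = 4884, so D = 407 kJ/mol.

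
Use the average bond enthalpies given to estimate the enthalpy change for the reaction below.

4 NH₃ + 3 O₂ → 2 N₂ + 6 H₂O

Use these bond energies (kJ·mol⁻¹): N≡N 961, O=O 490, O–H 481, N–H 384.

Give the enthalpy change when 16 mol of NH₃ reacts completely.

Bonds broken (reactants):
  N–H: 12 × 384 = 4608
  O=O: 3 × 490 = 1470
  Σ(broken) = 6078 kJ
Bonds formed (products):
  N≡N: 2 × 961 = 1922
  O–H: 12 × 481 = 5772
  Σ(formed) = 7694 kJ
ΔH = Σ(broken) − Σ(formed) = 6078 − 7694 = −1616 kJ
For 4× the reaction as written: 4 × (−1616) = −6464 kJ

ΔH = −6464 kJ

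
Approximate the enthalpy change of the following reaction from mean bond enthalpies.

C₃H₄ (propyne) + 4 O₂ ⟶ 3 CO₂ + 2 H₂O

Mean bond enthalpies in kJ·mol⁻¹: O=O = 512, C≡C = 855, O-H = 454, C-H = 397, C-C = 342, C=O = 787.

Bonds broken (reactants):
  C≡C: 1 × 855 = 855
  C-C: 1 × 342 = 342
  C-H: 4 × 397 = 1588
  O=O: 4 × 512 = 2048
  Σ(broken) = 4833 kJ
Bonds formed (products):
  C=O: 6 × 787 = 4722
  O-H: 4 × 454 = 1816
  Σ(formed) = 6538 kJ
ΔH = Σ(broken) − Σ(formed) = 4833 − 6538 = −1705 kJ

ΔH ≈ −1705 kJ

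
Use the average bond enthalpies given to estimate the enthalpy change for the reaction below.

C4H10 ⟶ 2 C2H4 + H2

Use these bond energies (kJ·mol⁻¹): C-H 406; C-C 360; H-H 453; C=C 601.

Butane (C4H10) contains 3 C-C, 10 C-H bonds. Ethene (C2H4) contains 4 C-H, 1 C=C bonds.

Bonds broken (reactants):
  C-C: 3 × 360 = 1080
  C-H: 10 × 406 = 4060
  Σ(broken) = 5140 kJ
Bonds formed (products):
  C-H: 8 × 406 = 3248
  C=C: 2 × 601 = 1202
  H-H: 1 × 453 = 453
  Σ(formed) = 4903 kJ
ΔH = Σ(broken) − Σ(formed) = 5140 − 4903 = +237 kJ

ΔH ≈ +237 kJ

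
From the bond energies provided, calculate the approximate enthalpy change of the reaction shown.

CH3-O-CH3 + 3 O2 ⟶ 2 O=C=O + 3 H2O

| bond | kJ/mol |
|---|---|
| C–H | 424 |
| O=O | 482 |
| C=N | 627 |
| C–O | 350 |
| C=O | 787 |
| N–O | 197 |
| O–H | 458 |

Bonds broken (reactants):
  C–H: 6 × 424 = 2544
  C–O: 2 × 350 = 700
  O=O: 3 × 482 = 1446
  Σ(broken) = 4690 kJ
Bonds formed (products):
  C=O: 4 × 787 = 3148
  O–H: 6 × 458 = 2748
  Σ(formed) = 5896 kJ
ΔH = Σ(broken) − Σ(formed) = 4690 − 5896 = −1206 kJ

ΔH ≈ −1206 kJ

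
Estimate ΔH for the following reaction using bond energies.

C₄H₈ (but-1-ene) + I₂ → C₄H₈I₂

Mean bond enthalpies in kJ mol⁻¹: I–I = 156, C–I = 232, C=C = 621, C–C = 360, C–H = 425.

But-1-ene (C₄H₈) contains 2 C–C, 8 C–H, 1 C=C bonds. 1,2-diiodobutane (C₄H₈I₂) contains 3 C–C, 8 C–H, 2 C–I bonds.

Bonds broken (reactants):
  C–C: 2 × 360 = 720
  C–H: 8 × 425 = 3400
  C=C: 1 × 621 = 621
  I–I: 1 × 156 = 156
  Σ(broken) = 4897 kJ
Bonds formed (products):
  C–C: 3 × 360 = 1080
  C–H: 8 × 425 = 3400
  C–I: 2 × 232 = 464
  Σ(formed) = 4944 kJ
ΔH = Σ(broken) − Σ(formed) = 4897 − 4944 = −47 kJ

ΔH ≈ −47 kJ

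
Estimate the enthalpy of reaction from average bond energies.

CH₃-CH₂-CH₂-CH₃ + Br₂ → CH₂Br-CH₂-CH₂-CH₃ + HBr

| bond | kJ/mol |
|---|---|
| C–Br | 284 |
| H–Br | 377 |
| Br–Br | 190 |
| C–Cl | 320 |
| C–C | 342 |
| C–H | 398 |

Bonds broken (reactants):
  Br–Br: 1 × 190 = 190
  C–C: 3 × 342 = 1026
  C–H: 10 × 398 = 3980
  Σ(broken) = 5196 kJ
Bonds formed (products):
  C–Br: 1 × 284 = 284
  C–C: 3 × 342 = 1026
  C–H: 9 × 398 = 3582
  H–Br: 1 × 377 = 377
  Σ(formed) = 5269 kJ
ΔH = Σ(broken) − Σ(formed) = 5196 − 5269 = −73 kJ

ΔH ≈ −73 kJ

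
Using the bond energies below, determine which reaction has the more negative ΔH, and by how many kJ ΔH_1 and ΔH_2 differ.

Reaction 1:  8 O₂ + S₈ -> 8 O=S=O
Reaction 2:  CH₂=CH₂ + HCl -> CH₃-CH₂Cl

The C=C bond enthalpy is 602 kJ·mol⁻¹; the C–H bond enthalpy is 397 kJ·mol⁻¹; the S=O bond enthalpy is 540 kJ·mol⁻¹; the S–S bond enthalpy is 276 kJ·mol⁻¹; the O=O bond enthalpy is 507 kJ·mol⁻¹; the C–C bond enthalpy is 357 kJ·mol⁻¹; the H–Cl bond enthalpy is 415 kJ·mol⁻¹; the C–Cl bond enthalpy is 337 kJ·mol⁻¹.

Reaction 1, by 2302 kJ

Reaction 1:
  Bonds broken (reactants):
    O=O: 8 × 507 = 4056
    S–S: 8 × 276 = 2208
    Σ(broken) = 6264 kJ
  Bonds formed (products):
    S=O: 16 × 540 = 8640
    Σ(formed) = 8640 kJ
  ΔH_1 = 6264 − 8640 = −2376 kJ
Reaction 2:
  Bonds broken (reactants):
    C–H: 4 × 397 = 1588
    C=C: 1 × 602 = 602
    H–Cl: 1 × 415 = 415
    Σ(broken) = 2605 kJ
  Bonds formed (products):
    C–C: 1 × 357 = 357
    C–Cl: 1 × 337 = 337
    C–H: 5 × 397 = 1985
    Σ(formed) = 2679 kJ
  ΔH_2 = 2605 − 2679 = −74 kJ
ΔH_1 − ΔH_2 = −2302 kJ, so reaction 1 has the more negative ΔH; |ΔH_1 − ΔH_2| = 2302 kJ.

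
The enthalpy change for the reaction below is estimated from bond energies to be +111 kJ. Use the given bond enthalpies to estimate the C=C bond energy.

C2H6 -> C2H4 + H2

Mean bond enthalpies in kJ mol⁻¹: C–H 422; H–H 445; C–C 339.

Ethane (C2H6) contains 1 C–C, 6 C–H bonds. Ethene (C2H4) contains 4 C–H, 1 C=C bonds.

Let D be the C=C bond energy.
Σ(broken) = 1×339 + 6×422 = 2871
Σ(formed) = 4×422 + 1×D + 1×445 = 2133 + D
ΔH = Σ(broken) − Σ(formed) = (2871) − (2133 + D) = +738 − D
Setting this equal to +111 kJ gives D = 627 kJ/mol.

D(C=C) ≈ 627 kJ/mol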